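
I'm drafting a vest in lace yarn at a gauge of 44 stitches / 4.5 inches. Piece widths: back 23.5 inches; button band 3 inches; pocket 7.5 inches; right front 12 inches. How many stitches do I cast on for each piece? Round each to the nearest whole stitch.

Rate = 44/4.5 = 9.778 sts per in.
back: 23.5 × 9.778 = 229.78 → 230.
button band: 3 × 9.778 = 29.33 → 29.
pocket: 7.5 × 9.778 = 73.33 → 73.
right front: 12 × 9.778 = 117.33 → 117.

back 230; button band 29; pocket 73; right front 117.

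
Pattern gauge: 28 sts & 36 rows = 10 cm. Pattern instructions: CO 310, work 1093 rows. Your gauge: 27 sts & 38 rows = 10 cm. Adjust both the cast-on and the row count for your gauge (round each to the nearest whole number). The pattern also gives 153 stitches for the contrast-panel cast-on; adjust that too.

Stitches: 310 × 27/28 = 298.93 → 299.
Rows: 1093 × 38/36 = 1153.72 → 1154.
contrast-panel cast-on: 153 × 27/28 = 147.54 → 148.

Cast on 299 stitches; work 1154 rows; contrast-panel cast-on 148 stitches.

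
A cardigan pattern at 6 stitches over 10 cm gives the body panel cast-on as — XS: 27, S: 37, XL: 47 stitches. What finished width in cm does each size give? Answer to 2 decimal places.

6/10 = 0.6 sts per cm.
XS: 27 / 0.6 = 45.000 → 45.00 cm.
S: 37 / 0.6 = 61.667 → 61.67 cm.
XL: 47 / 0.6 = 78.333 → 78.33 cm.

XS 45.00 cm; S 61.67 cm; XL 78.33 cm.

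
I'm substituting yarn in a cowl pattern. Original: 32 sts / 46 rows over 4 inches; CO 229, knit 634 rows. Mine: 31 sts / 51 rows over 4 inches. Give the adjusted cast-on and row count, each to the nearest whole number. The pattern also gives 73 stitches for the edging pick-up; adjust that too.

Cast on 222 stitches; work 703 rows; edging pick-up 71 stitches.

Stitches: 229 × 31/32 = 221.84 → 222.
Rows: 634 × 51/46 = 702.91 → 703.
edging pick-up: 73 × 31/32 = 70.72 → 71.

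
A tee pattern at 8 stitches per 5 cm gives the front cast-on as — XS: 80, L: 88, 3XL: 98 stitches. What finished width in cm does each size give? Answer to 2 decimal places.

XS 50.00 cm; L 55.00 cm; 3XL 61.25 cm.

8/5 = 1.6 sts per cm.
XS: 80 / 1.6 = 50.000 → 50.00 cm.
L: 88 / 1.6 = 55.000 → 55.00 cm.
3XL: 98 / 1.6 = 61.250 → 61.25 cm.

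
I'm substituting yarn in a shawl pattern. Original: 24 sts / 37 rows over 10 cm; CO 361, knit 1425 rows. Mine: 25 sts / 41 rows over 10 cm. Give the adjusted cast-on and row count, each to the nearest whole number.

Cast on 376 stitches; work 1579 rows.

Stitches: 361 × 25/24 = 376.04 → 376.
Rows: 1425 × 41/37 = 1579.05 → 1579.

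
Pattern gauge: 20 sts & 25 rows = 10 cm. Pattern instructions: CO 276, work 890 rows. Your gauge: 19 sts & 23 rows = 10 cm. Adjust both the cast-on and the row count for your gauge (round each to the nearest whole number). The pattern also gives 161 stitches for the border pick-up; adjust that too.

Cast on 262 stitches; work 819 rows; border pick-up 153 stitches.

Stitches: 276 × 19/20 = 262.20 → 262.
Rows: 890 × 23/25 = 818.80 → 819.
border pick-up: 161 × 19/20 = 152.95 → 153.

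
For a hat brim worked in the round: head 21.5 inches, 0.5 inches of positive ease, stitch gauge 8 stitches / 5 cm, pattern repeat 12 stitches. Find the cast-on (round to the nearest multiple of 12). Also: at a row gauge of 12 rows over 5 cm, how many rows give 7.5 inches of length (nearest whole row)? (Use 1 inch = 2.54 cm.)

Finished = 21.5 + 0.5 = 22 inches.
22 inches × 2.54 = 55.88 cm.
8/5 = 1.6 sts per cm; 55.88 × 1.6 = 89.41 sts.
Nearest multiple of 12 → 84.
7.5 inches = 19.05 cm; × 2.4 = 45.72 → 46 rows.

Cast on 84 stitches; work 46 rows.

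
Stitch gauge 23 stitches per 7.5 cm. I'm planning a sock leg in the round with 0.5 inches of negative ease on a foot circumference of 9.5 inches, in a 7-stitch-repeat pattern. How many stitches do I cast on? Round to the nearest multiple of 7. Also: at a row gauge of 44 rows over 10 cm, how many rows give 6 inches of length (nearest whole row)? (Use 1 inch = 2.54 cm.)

Cast on 70 stitches; work 67 rows.

Finished = 9.5 − 0.5 = 9 inches.
9 inches × 2.54 = 22.86 cm.
23/7.5 = 3.067 sts per cm; 22.86 × 3.067 = 70.10 sts.
Nearest multiple of 7 → 70.
6 inches = 15.24 cm; × 4.4 = 67.06 → 67 rows.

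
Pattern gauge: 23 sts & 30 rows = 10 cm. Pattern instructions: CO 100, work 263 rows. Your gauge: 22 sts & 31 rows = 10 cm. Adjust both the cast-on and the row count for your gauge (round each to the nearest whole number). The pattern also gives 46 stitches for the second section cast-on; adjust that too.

Stitches: 100 × 22/23 = 95.65 → 96.
Rows: 263 × 31/30 = 271.77 → 272.
second section cast-on: 46 × 22/23 = 44.00 → 44.

Cast on 96 stitches; work 272 rows; second section cast-on 44 stitches.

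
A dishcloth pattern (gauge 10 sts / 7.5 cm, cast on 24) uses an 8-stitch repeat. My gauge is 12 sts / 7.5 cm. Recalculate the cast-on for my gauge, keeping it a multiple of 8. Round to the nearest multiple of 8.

CO 32 sts.

24 × 12 / 10 = 28.80.
Nearest multiple of 8: 32.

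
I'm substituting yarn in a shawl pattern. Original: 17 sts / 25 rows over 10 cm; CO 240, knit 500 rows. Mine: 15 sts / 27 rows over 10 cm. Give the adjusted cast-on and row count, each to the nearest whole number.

Stitches: 240 × 15/17 = 211.76 → 212.
Rows: 500 × 27/25 = 540.00 → 540.

Cast on 212 stitches; work 540 rows.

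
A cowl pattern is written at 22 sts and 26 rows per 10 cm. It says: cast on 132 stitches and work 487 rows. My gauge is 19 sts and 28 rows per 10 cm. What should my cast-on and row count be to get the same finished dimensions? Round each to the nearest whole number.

Cast on 114 stitches; work 524 rows.

Stitches: 132 × 19/22 = 114.00 → 114.
Rows: 487 × 28/26 = 524.46 → 524.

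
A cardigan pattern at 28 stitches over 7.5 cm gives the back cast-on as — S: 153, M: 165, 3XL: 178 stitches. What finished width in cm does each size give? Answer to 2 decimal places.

S 40.98 cm; M 44.20 cm; 3XL 47.68 cm.

28/7.5 = 3.733 sts per cm.
S: 153 / 3.733 = 40.982 → 40.98 cm.
M: 165 / 3.733 = 44.196 → 44.20 cm.
3XL: 178 / 3.733 = 47.679 → 47.68 cm.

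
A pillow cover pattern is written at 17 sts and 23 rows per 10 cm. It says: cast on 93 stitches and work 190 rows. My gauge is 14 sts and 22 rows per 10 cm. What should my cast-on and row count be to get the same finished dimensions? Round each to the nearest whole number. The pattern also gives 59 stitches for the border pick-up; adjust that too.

Stitches: 93 × 14/17 = 76.59 → 77.
Rows: 190 × 22/23 = 181.74 → 182.
border pick-up: 59 × 14/17 = 48.59 → 49.

Cast on 77 stitches; work 182 rows; border pick-up 49 stitches.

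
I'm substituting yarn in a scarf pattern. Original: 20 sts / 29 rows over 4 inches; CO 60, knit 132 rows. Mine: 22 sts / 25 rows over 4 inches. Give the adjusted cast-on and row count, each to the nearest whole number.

Stitches: 60 × 22/20 = 66.00 → 66.
Rows: 132 × 25/29 = 113.79 → 114.

Cast on 66 stitches; work 114 rows.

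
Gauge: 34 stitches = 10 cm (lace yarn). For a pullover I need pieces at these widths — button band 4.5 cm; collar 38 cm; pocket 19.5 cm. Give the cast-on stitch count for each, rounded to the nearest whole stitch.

Rate = 34/10 = 3.4 sts per cm.
button band: 4.5 × 3.4 = 15.30 → 15.
collar: 38 × 3.4 = 129.20 → 129.
pocket: 19.5 × 3.4 = 66.30 → 66.

button band 15; collar 129; pocket 66.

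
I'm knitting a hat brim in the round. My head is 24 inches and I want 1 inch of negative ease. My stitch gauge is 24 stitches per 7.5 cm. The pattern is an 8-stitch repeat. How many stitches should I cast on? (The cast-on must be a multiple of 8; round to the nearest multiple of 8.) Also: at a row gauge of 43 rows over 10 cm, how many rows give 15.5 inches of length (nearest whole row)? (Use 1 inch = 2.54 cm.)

Cast on 184 stitches; work 169 rows.

Finished = 24 − 1 = 23 inches.
23 inches × 2.54 = 58.42 cm.
24/7.5 = 3.2 sts per cm; 58.42 × 3.2 = 186.94 sts.
Nearest multiple of 8 → 184.
15.5 inches = 39.37 cm; × 4.3 = 169.29 → 169 rows.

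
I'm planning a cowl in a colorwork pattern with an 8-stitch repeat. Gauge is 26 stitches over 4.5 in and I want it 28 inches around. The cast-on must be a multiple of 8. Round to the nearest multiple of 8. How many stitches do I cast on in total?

26 / 4.5 = 5.778 sts per inch.
28 × 5.778 = 161.78 sts.
Nearest multiple of 8: 160.

Cast on 160 stitches.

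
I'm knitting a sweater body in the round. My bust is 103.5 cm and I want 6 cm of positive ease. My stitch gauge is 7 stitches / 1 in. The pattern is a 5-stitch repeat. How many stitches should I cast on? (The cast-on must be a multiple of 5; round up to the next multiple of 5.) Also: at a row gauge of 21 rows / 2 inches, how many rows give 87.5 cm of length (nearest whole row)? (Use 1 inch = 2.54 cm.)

Finished = 103.5 + 6 = 109.5 cm.
109.5 cm × 1/2.54 = 43.11 inches.
7/1 = 7 sts per in; 43.11 × 7 = 301.77 sts.
Next multiple of 5 → 305.
87.5 cm = 34.45 inches; × 10.5 = 361.71 → 362 rows.

Cast on 305 stitches; work 362 rows.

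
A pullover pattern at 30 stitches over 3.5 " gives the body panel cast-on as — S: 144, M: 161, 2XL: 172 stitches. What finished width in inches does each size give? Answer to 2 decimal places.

30/3.5 = 8.571 sts per in.
S: 144 / 8.571 = 16.800 → 16.80 in.
M: 161 / 8.571 = 18.783 → 18.78 in.
2XL: 172 / 8.571 = 20.067 → 20.07 in.

S 16.80 inches; M 18.78 inches; 2XL 20.07 inches.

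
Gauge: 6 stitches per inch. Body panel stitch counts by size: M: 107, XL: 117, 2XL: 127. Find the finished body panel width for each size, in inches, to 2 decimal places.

6/1 = 6 sts per in.
M: 107 / 6 = 17.833 → 17.83 in.
XL: 117 / 6 = 19.500 → 19.50 in.
2XL: 127 / 6 = 21.167 → 21.17 in.

M 17.83 inches; XL 19.50 inches; 2XL 21.17 inches.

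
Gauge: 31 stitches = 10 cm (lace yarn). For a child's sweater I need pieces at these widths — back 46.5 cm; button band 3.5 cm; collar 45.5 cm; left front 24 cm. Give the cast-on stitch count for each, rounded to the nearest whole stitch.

Rate = 31/10 = 3.1 sts per cm.
back: 46.5 × 3.1 = 144.15 → 144.
button band: 3.5 × 3.1 = 10.85 → 11.
collar: 45.5 × 3.1 = 141.05 → 141.
left front: 24 × 3.1 = 74.40 → 74.

back 144; button band 11; collar 141; left front 74.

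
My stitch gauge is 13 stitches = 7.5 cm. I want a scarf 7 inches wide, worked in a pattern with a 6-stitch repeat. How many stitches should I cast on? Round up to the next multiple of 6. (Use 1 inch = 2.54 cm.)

CO 36 sts.

7 in = 7 × 2.54 = 17.78 cm.
13 / 7.5 = 1.733 sts/cm.
17.78 × 1.733 = 30.82 sts.
→ 36.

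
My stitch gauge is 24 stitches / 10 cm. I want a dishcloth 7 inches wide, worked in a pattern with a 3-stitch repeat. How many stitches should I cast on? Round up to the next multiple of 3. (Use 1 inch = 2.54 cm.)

7 in = 7 × 2.54 = 17.78 cm.
24 / 10 = 2.4 sts/cm.
17.78 × 2.4 = 42.67 sts.
→ 45.

45 stitches.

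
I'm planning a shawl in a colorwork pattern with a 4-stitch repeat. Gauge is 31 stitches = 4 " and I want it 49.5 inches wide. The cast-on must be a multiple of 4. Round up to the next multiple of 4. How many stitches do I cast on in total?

31 / 4 = 7.75 sts per inch.
49.5 × 7.75 = 383.62 sts.
Next multiple of 4: 384.

CO 384 sts.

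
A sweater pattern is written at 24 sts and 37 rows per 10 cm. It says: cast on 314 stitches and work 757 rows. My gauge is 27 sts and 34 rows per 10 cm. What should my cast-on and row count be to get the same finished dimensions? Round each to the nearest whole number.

Cast on 353 stitches; work 696 rows.

Stitches: 314 × 27/24 = 353.25 → 353.
Rows: 757 × 34/37 = 695.62 → 696.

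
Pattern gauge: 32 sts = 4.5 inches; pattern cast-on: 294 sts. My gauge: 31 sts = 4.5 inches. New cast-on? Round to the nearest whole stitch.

CO 285 sts.

Scale factor = 31 / 32 = 0.969.
294 × 31 / 32 = 284.81 sts.
→ 285 sts.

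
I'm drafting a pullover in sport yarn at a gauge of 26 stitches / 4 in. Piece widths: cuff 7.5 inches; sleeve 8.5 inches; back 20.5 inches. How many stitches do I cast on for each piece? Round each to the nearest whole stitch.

Rate = 26/4 = 6.5 sts per in.
cuff: 7.5 × 6.5 = 48.75 → 49.
sleeve: 8.5 × 6.5 = 55.25 → 55.
back: 20.5 × 6.5 = 133.25 → 133.

cuff 49; sleeve 55; back 133.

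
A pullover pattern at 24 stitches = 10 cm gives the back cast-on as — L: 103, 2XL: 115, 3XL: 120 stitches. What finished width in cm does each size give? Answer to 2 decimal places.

L 42.92 cm; 2XL 47.92 cm; 3XL 50.00 cm.

24/10 = 2.4 sts per cm.
L: 103 / 2.4 = 42.917 → 42.92 cm.
2XL: 115 / 2.4 = 47.917 → 47.92 cm.
3XL: 120 / 2.4 = 50.000 → 50.00 cm.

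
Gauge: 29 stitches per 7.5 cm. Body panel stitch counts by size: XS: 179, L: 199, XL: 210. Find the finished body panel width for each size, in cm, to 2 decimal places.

29/7.5 = 3.867 sts per cm.
XS: 179 / 3.867 = 46.293 → 46.29 cm.
L: 199 / 3.867 = 51.466 → 51.47 cm.
XL: 210 / 3.867 = 54.310 → 54.31 cm.

XS 46.29 cm; L 51.47 cm; XL 54.31 cm.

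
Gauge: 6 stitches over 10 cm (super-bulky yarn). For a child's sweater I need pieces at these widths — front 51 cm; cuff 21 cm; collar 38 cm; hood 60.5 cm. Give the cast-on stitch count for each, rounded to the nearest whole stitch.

Rate = 6/10 = 0.6 sts per cm.
front: 51 × 0.6 = 30.60 → 31.
cuff: 21 × 0.6 = 12.60 → 13.
collar: 38 × 0.6 = 22.80 → 23.
hood: 60.5 × 0.6 = 36.30 → 36.

front 31; cuff 13; collar 23; hood 36.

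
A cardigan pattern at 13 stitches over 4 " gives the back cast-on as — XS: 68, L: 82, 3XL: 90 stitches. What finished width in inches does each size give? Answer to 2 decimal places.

13/4 = 3.25 sts per in.
XS: 68 / 3.25 = 20.923 → 20.92 in.
L: 82 / 3.25 = 25.231 → 25.23 in.
3XL: 90 / 3.25 = 27.692 → 27.69 in.

XS 20.92 inches; L 25.23 inches; 3XL 27.69 inches.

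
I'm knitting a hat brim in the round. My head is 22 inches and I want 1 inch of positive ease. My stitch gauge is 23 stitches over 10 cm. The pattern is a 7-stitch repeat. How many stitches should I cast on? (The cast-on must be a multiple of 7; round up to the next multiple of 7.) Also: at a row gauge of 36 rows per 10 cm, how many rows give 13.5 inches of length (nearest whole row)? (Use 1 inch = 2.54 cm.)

Cast on 140 stitches; work 123 rows.

Finished = 22 + 1 = 23 inches.
23 inches × 2.54 = 58.42 cm.
23/10 = 2.3 sts per cm; 58.42 × 2.3 = 134.37 sts.
Next multiple of 7 → 140.
13.5 inches = 34.29 cm; × 3.6 = 123.44 → 123 rows.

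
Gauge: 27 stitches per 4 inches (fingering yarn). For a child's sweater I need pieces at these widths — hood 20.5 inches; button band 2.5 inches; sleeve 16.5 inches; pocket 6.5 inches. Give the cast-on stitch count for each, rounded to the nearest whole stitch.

hood 138; button band 17; sleeve 111; pocket 44.

Rate = 27/4 = 6.75 sts per in.
hood: 20.5 × 6.75 = 138.38 → 138.
button band: 2.5 × 6.75 = 16.88 → 17.
sleeve: 16.5 × 6.75 = 111.38 → 111.
pocket: 6.5 × 6.75 = 43.88 → 44.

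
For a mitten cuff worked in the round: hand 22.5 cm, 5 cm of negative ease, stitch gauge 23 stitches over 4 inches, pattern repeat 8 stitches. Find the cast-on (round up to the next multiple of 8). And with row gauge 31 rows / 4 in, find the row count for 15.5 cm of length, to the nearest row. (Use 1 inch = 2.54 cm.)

Cast on 40 stitches; work 47 rows.

Finished = 22.5 − 5 = 17.5 cm.
17.5 cm × 1/2.54 = 6.89 inches.
23/4 = 5.75 sts per in; 6.89 × 5.75 = 39.62 sts.
Next multiple of 8 → 40.
15.5 cm = 6.10 inches; × 7.75 = 47.29 → 47 rows.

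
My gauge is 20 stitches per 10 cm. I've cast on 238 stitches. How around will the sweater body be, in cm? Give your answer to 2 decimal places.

20 stitches / 10 cm = 2 stitches per cm.
238 / 2 = 119.000 cm.

119.00 cm.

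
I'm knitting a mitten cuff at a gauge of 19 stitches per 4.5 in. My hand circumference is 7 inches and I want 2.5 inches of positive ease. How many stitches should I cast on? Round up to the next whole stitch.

41 stitches.

Finished = 7 + 2.5 = 9.5 in.
19 / 4.5 = 4.222 sts per inch.
9.50 × 4.222 = 40.11 sts.
→ 41 sts.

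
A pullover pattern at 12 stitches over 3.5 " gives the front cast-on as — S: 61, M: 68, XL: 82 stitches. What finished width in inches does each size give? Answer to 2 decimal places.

12/3.5 = 3.429 sts per in.
S: 61 / 3.429 = 17.792 → 17.79 in.
M: 68 / 3.429 = 19.833 → 19.83 in.
XL: 82 / 3.429 = 23.917 → 23.92 in.

S 17.79 inches; M 19.83 inches; XL 23.92 inches.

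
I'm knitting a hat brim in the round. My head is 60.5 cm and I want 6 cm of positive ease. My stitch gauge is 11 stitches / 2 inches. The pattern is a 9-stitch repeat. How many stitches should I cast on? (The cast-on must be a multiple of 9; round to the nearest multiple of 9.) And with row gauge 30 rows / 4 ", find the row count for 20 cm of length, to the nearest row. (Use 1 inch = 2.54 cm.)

Finished = 60.5 + 6 = 66.5 cm.
66.5 cm × 1/2.54 = 26.18 inches.
11/2 = 5.5 sts per in; 26.18 × 5.5 = 144.00 sts.
Nearest multiple of 9 → 144.
20 cm = 7.87 inches; × 7.5 = 59.06 → 59 rows.

Cast on 144 stitches; work 59 rows.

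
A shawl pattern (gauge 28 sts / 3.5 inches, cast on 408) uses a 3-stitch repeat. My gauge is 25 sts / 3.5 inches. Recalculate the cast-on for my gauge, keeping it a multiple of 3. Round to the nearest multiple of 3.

408 × 25 / 28 = 364.29.
Nearest multiple of 3: 363.

Cast on 363 stitches.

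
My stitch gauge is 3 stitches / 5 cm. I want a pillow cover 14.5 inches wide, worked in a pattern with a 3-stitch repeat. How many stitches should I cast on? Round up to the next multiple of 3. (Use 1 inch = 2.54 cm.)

24 stitches.

14.5 in = 14.5 × 2.54 = 36.83 cm.
3 / 5 = 0.6 sts/cm.
36.83 × 0.6 = 22.10 sts.
→ 24.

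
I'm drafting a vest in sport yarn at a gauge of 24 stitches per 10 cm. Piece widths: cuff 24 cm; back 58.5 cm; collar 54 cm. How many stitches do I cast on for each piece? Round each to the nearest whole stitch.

Rate = 24/10 = 2.4 sts per cm.
cuff: 24 × 2.4 = 57.60 → 58.
back: 58.5 × 2.4 = 140.40 → 140.
collar: 54 × 2.4 = 129.60 → 130.

cuff 58; back 140; collar 130.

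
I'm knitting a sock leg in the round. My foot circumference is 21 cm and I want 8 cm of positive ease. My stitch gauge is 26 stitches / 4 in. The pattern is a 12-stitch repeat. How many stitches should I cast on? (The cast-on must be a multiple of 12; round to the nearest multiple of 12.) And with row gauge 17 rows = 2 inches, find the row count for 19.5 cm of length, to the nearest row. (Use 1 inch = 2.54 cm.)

Cast on 72 stitches; work 65 rows.

Finished = 21 + 8 = 29 cm.
29 cm × 1/2.54 = 11.42 inches.
26/4 = 6.5 sts per in; 11.42 × 6.5 = 74.21 sts.
Nearest multiple of 12 → 72.
19.5 cm = 7.68 inches; × 8.5 = 65.26 → 65 rows.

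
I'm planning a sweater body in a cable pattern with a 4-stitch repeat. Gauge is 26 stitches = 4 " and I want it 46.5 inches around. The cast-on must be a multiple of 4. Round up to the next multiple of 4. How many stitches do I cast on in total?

26 / 4 = 6.5 sts per inch.
46.5 × 6.5 = 302.25 sts.
Next multiple of 4: 304.

304 stitches.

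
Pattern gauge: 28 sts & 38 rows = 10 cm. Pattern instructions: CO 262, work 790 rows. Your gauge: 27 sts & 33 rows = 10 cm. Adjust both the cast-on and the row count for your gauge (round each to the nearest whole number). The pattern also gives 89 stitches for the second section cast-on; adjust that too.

Cast on 253 stitches; work 686 rows; second section cast-on 86 stitches.

Stitches: 262 × 27/28 = 252.64 → 253.
Rows: 790 × 33/38 = 686.05 → 686.
second section cast-on: 89 × 27/28 = 85.82 → 86.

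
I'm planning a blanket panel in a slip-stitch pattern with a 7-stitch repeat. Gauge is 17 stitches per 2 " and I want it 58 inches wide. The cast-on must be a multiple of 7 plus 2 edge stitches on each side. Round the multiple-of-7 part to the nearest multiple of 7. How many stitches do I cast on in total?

17 / 2 = 8.5 sts per inch.
58 × 8.5 = 493.00 sts.
Less 4 edge sts → 489.00 for the repeat.
Nearest multiple of 7: 490.
Add back 4 edge sts → 494.

Cast on 494 stitches.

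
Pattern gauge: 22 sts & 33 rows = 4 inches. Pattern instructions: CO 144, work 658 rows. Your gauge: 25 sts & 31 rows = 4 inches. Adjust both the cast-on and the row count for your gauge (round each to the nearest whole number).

Cast on 164 stitches; work 618 rows.

Stitches: 144 × 25/22 = 163.64 → 164.
Rows: 658 × 31/33 = 618.12 → 618.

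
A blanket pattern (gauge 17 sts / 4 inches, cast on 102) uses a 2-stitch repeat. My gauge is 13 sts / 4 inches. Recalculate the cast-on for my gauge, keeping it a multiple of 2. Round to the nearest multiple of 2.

102 × 13 / 17 = 78.00.
Nearest multiple of 2: 78.

78 stitches.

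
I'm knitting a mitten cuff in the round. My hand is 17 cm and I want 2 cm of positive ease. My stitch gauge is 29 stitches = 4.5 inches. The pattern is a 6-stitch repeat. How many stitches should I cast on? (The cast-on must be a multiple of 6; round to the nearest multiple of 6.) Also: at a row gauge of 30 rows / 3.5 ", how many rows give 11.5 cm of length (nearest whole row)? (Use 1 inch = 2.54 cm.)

Finished = 17 + 2 = 19 cm.
19 cm × 1/2.54 = 7.48 inches.
29/4.5 = 6.444 sts per in; 7.48 × 6.444 = 48.21 sts.
Nearest multiple of 6 → 48.
11.5 cm = 4.53 inches; × 8.571 = 38.81 → 39 rows.

Cast on 48 stitches; work 39 rows.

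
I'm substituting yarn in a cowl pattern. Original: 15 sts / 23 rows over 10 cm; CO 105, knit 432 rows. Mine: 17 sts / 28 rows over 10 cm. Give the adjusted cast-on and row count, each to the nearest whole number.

Cast on 119 stitches; work 526 rows.

Stitches: 105 × 17/15 = 119.00 → 119.
Rows: 432 × 28/23 = 525.91 → 526.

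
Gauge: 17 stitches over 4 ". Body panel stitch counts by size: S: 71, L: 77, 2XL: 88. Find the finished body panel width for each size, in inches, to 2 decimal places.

17/4 = 4.25 sts per in.
S: 71 / 4.25 = 16.706 → 16.71 in.
L: 77 / 4.25 = 18.118 → 18.12 in.
2XL: 88 / 4.25 = 20.706 → 20.71 in.

S 16.71 inches; L 18.12 inches; 2XL 20.71 inches.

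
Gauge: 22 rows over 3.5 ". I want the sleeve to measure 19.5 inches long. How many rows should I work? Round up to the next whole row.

Knit 123 rows.

22 rows / 3.5 in = 6.286 rows per inch.
19.5 × 6.286 = 122.57 rows.
Round up → 123.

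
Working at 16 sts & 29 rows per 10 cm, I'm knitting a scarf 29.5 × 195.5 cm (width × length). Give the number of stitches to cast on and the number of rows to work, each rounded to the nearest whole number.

Stitch gauge = 16/10 = 1.6 sts/cm; 29.5 × 1.6 = 47.20 → 47 sts.
Row gauge = 29/10 = 2.9 rows/cm; 195.5 × 2.9 = 566.95 → 567 rows.

Cast on 47 stitches and work 567 rows.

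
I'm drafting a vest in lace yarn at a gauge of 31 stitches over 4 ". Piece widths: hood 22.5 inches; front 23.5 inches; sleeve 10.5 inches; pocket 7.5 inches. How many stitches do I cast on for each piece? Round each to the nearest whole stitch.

hood 174; front 182; sleeve 81; pocket 58.

Rate = 31/4 = 7.75 sts per in.
hood: 22.5 × 7.75 = 174.38 → 174.
front: 23.5 × 7.75 = 182.12 → 182.
sleeve: 10.5 × 7.75 = 81.38 → 81.
pocket: 7.5 × 7.75 = 58.12 → 58.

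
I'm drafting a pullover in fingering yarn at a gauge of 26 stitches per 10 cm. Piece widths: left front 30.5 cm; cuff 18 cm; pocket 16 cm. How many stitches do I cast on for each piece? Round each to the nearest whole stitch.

Rate = 26/10 = 2.6 sts per cm.
left front: 30.5 × 2.6 = 79.30 → 79.
cuff: 18 × 2.6 = 46.80 → 47.
pocket: 16 × 2.6 = 41.60 → 42.

left front 79; cuff 47; pocket 42.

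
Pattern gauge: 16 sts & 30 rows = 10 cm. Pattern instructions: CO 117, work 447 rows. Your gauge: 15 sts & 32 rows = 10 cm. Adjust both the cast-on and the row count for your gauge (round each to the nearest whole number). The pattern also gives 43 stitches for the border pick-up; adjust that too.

Stitches: 117 × 15/16 = 109.69 → 110.
Rows: 447 × 32/30 = 476.80 → 477.
border pick-up: 43 × 15/16 = 40.31 → 40.

Cast on 110 stitches; work 477 rows; border pick-up 40 stitches.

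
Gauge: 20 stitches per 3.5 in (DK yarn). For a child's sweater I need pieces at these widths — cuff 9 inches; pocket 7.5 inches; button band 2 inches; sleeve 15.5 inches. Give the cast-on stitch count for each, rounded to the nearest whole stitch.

cuff 51; pocket 43; button band 11; sleeve 89.

Rate = 20/3.5 = 5.714 sts per in.
cuff: 9 × 5.714 = 51.43 → 51.
pocket: 7.5 × 5.714 = 42.86 → 43.
button band: 2 × 5.714 = 11.43 → 11.
sleeve: 15.5 × 5.714 = 88.57 → 89.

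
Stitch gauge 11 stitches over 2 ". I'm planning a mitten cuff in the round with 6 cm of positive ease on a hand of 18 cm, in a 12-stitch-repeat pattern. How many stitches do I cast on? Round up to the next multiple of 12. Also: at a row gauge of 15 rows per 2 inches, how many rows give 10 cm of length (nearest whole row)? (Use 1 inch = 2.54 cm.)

Finished = 18 + 6 = 24 cm.
24 cm × 1/2.54 = 9.45 inches.
11/2 = 5.5 sts per in; 9.45 × 5.5 = 51.97 sts.
Next multiple of 12 → 60.
10 cm = 3.94 inches; × 7.5 = 29.53 → 30 rows.

Cast on 60 stitches; work 30 rows.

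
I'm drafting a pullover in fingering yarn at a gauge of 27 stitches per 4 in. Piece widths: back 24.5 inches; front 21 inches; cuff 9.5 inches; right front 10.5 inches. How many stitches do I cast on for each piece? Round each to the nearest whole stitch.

back 165; front 142; cuff 64; right front 71.

Rate = 27/4 = 6.75 sts per in.
back: 24.5 × 6.75 = 165.38 → 165.
front: 21 × 6.75 = 141.75 → 142.
cuff: 9.5 × 6.75 = 64.12 → 64.
right front: 10.5 × 6.75 = 70.88 → 71.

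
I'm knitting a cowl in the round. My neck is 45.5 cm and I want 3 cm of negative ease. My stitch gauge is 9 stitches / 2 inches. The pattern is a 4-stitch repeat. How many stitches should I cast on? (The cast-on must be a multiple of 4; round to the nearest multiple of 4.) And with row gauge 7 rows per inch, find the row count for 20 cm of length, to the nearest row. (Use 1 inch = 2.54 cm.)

Finished = 45.5 − 3 = 42.5 cm.
42.5 cm × 1/2.54 = 16.73 inches.
9/2 = 4.5 sts per in; 16.73 × 4.5 = 75.30 sts.
Nearest multiple of 4 → 76.
20 cm = 7.87 inches; × 7 = 55.12 → 55 rows.

Cast on 76 stitches; work 55 rows.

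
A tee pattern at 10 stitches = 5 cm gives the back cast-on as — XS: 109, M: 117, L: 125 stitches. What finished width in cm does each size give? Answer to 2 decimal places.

10/5 = 2 sts per cm.
XS: 109 / 2 = 54.500 → 54.50 cm.
M: 117 / 2 = 58.500 → 58.50 cm.
L: 125 / 2 = 62.500 → 62.50 cm.

XS 54.50 cm; M 58.50 cm; L 62.50 cm.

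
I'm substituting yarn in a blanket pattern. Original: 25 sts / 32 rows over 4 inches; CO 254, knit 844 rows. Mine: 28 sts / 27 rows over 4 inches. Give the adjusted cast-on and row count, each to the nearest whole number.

Cast on 284 stitches; work 712 rows.

Stitches: 254 × 28/25 = 284.48 → 284.
Rows: 844 × 27/32 = 712.12 → 712.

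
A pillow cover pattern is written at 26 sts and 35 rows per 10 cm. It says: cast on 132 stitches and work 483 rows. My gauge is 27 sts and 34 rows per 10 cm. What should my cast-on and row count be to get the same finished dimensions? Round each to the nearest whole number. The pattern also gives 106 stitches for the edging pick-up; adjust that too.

Cast on 137 stitches; work 469 rows; edging pick-up 110 stitches.

Stitches: 132 × 27/26 = 137.08 → 137.
Rows: 483 × 34/35 = 469.20 → 469.
edging pick-up: 106 × 27/26 = 110.08 → 110.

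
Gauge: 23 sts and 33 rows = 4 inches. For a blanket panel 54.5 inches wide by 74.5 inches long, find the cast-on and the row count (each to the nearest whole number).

Cast on 313 stitches and work 615 rows.

Stitch gauge = 23/4 = 5.75 sts/in; 54.5 × 5.75 = 313.38 → 313 sts.
Row gauge = 33/4 = 8.25 rows/in; 74.5 × 8.25 = 614.62 → 615 rows.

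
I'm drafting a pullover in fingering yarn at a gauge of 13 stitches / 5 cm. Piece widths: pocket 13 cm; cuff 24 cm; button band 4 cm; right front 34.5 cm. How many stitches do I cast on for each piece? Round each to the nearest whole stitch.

pocket 34; cuff 62; button band 10; right front 90.

Rate = 13/5 = 2.6 sts per cm.
pocket: 13 × 2.6 = 33.80 → 34.
cuff: 24 × 2.6 = 62.40 → 62.
button band: 4 × 2.6 = 10.40 → 10.
right front: 34.5 × 2.6 = 89.70 → 90.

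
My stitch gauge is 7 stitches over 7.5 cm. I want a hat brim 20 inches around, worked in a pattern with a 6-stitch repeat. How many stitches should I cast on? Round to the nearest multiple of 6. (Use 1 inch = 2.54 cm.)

Cast on 48 stitches.

20 in = 20 × 2.54 = 50.80 cm.
7 / 7.5 = 0.933 sts/cm.
50.80 × 0.933 = 47.41 sts.
→ 48.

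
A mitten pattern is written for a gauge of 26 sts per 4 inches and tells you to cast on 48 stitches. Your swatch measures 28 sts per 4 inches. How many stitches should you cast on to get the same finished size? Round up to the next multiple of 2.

Scale factor = 28 / 26 = 1.077.
48 × 28 / 26 = 51.69 sts.
→ 52 sts.

Cast on 52 stitches.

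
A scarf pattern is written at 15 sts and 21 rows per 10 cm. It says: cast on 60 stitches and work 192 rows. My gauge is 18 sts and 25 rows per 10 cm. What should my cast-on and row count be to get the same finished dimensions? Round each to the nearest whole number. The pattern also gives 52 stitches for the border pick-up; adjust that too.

Cast on 72 stitches; work 229 rows; border pick-up 62 stitches.

Stitches: 60 × 18/15 = 72.00 → 72.
Rows: 192 × 25/21 = 228.57 → 229.
border pick-up: 52 × 18/15 = 62.40 → 62.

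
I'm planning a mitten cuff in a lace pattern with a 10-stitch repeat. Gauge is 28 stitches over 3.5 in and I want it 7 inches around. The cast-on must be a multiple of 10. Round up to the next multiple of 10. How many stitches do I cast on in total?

28 / 3.5 = 8 sts per inch.
7 × 8 = 56.00 sts.
Next multiple of 10: 60.

CO 60 sts.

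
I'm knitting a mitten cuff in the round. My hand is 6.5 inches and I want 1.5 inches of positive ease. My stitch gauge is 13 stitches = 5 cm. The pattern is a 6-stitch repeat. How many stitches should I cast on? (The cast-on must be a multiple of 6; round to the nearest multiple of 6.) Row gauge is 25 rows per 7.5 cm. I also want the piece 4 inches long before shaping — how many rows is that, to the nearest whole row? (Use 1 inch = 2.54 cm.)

Cast on 54 stitches; work 34 rows.

Finished = 6.5 + 1.5 = 8 inches.
8 inches × 2.54 = 20.32 cm.
13/5 = 2.6 sts per cm; 20.32 × 2.6 = 52.83 sts.
Nearest multiple of 6 → 54.
4 inches = 10.16 cm; × 3.333 = 33.87 → 34 rows.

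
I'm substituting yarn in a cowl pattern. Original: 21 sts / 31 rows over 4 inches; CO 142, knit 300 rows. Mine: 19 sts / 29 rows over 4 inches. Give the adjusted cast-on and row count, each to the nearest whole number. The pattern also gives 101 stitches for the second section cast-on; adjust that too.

Cast on 128 stitches; work 281 rows; second section cast-on 91 stitches.

Stitches: 142 × 19/21 = 128.48 → 128.
Rows: 300 × 29/31 = 280.65 → 281.
second section cast-on: 101 × 19/21 = 91.38 → 91.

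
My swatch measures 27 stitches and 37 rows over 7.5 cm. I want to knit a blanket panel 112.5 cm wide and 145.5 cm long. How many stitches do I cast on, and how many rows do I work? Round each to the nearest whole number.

Stitch gauge = 27/7.5 = 3.6 sts/cm; 112.5 × 3.6 = 405.00 → 405 sts.
Row gauge = 37/7.5 = 4.933 rows/cm; 145.5 × 4.933 = 717.80 → 718 rows.

Cast on 405 stitches and work 718 rows.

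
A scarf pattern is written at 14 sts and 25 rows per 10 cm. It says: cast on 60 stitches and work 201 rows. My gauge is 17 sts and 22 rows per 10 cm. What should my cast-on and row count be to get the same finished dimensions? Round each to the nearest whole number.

Cast on 73 stitches; work 177 rows.

Stitches: 60 × 17/14 = 72.86 → 73.
Rows: 201 × 22/25 = 176.88 → 177.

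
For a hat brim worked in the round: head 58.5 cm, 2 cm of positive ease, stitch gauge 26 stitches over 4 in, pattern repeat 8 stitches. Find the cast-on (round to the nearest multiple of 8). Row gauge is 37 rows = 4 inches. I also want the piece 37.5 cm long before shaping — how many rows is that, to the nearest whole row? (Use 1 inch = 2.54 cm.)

Finished = 58.5 + 2 = 60.5 cm.
60.5 cm × 1/2.54 = 23.82 inches.
26/4 = 6.5 sts per in; 23.82 × 6.5 = 154.82 sts.
Nearest multiple of 8 → 152.
37.5 cm = 14.76 inches; × 9.25 = 136.56 → 137 rows.

Cast on 152 stitches; work 137 rows.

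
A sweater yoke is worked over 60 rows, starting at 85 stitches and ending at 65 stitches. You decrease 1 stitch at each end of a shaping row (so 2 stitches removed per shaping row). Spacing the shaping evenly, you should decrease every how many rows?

Stitches to remove: |65 − 85| = 20.
Shaping rows needed: 20 / 2 = 10.
60 rows / 10 = every 6 rows.

Decrease every 6th row.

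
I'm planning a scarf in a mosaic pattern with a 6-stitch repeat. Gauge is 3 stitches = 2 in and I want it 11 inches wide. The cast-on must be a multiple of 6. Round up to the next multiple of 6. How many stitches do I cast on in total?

18 stitches.

3 / 2 = 1.5 sts per inch.
11 × 1.5 = 16.50 sts.
Next multiple of 6: 18.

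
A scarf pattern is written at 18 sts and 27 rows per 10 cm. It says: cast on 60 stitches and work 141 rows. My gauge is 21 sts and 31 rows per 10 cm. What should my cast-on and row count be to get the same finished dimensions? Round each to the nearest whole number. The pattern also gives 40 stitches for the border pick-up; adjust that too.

Stitches: 60 × 21/18 = 70.00 → 70.
Rows: 141 × 31/27 = 161.89 → 162.
border pick-up: 40 × 21/18 = 46.67 → 47.

Cast on 70 stitches; work 162 rows; border pick-up 47 stitches.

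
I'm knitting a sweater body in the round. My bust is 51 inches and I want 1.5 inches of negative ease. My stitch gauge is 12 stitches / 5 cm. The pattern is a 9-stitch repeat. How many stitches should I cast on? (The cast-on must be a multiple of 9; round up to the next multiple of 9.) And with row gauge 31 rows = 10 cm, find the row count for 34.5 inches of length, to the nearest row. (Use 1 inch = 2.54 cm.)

Finished = 51 − 1.5 = 49.5 inches.
49.5 inches × 2.54 = 125.73 cm.
12/5 = 2.4 sts per cm; 125.73 × 2.4 = 301.75 sts.
Next multiple of 9 → 306.
34.5 inches = 87.63 cm; × 3.1 = 271.65 → 272 rows.

Cast on 306 stitches; work 272 rows.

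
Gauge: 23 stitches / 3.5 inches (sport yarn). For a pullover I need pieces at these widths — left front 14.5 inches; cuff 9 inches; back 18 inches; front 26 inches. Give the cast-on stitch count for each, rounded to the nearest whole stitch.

left front 95; cuff 59; back 118; front 171.

Rate = 23/3.5 = 6.571 sts per in.
left front: 14.5 × 6.571 = 95.29 → 95.
cuff: 9 × 6.571 = 59.14 → 59.
back: 18 × 6.571 = 118.29 → 118.
front: 26 × 6.571 = 170.86 → 171.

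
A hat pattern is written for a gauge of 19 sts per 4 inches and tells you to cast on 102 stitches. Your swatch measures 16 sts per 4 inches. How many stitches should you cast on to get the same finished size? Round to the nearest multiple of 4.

Scale factor = 16 / 19 = 0.842.
102 × 16 / 19 = 85.89 sts.
→ 84 sts.

CO 84 sts.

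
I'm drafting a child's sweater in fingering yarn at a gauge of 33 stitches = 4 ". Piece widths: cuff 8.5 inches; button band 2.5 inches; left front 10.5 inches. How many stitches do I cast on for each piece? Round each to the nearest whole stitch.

cuff 70; button band 21; left front 87.

Rate = 33/4 = 8.25 sts per in.
cuff: 8.5 × 8.25 = 70.12 → 70.
button band: 2.5 × 8.25 = 20.62 → 21.
left front: 10.5 × 8.25 = 86.62 → 87.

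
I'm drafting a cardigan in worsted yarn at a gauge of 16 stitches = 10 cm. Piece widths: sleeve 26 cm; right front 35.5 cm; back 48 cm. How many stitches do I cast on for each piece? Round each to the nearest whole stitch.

Rate = 16/10 = 1.6 sts per cm.
sleeve: 26 × 1.6 = 41.60 → 42.
right front: 35.5 × 1.6 = 56.80 → 57.
back: 48 × 1.6 = 76.80 → 77.

sleeve 42; right front 57; back 77.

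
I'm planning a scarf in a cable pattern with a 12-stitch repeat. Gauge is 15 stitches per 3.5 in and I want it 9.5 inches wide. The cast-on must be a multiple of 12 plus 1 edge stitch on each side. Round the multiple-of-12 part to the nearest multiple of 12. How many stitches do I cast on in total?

15 / 3.5 = 4.286 sts per inch.
9.5 × 4.286 = 40.71 sts.
Less 2 edge sts → 38.71 for the repeat.
Nearest multiple of 12: 36.
Add back 2 edge sts → 38.

38 stitches.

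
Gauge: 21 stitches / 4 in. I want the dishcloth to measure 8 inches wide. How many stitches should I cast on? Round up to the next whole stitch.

Cast on 42 stitches.

21 stitches / 4 in = 5.25 stitches per inch.
8 × 5.25 = 42.00 stitches.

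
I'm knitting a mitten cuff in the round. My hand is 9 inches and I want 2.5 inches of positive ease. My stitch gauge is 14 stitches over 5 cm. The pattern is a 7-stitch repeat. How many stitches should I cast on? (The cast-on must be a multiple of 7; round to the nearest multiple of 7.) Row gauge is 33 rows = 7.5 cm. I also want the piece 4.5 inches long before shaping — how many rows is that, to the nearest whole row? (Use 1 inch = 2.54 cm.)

Cast on 84 stitches; work 50 rows.

Finished = 9 + 2.5 = 11.5 inches.
11.5 inches × 2.54 = 29.21 cm.
14/5 = 2.8 sts per cm; 29.21 × 2.8 = 81.79 sts.
Nearest multiple of 7 → 84.
4.5 inches = 11.43 cm; × 4.4 = 50.29 → 50 rows.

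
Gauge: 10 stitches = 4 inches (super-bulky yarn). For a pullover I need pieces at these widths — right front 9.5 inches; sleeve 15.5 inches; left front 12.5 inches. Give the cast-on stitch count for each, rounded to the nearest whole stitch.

right front 24; sleeve 39; left front 31.

Rate = 10/4 = 2.5 sts per in.
right front: 9.5 × 2.5 = 23.75 → 24.
sleeve: 15.5 × 2.5 = 38.75 → 39.
left front: 12.5 × 2.5 = 31.25 → 31.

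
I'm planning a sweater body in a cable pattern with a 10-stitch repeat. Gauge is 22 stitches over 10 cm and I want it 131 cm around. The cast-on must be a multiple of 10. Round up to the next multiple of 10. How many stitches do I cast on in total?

CO 290 sts.

22 / 10 = 2.2 sts per cm.
131 × 2.2 = 288.20 sts.
Next multiple of 10: 290.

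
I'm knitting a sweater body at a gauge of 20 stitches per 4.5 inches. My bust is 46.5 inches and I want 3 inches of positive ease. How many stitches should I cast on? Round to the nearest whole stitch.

CO 220 sts.

Finished = 46.5 + 3 = 49.5 in.
20 / 4.5 = 4.444 sts per inch.
49.50 × 4.444 = 220.00 sts.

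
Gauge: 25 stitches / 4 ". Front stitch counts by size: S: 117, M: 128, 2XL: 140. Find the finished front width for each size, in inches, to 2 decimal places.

S 18.72 inches; M 20.48 inches; 2XL 22.40 inches.

25/4 = 6.25 sts per in.
S: 117 / 6.25 = 18.720 → 18.72 in.
M: 128 / 6.25 = 20.480 → 20.48 in.
2XL: 140 / 6.25 = 22.400 → 22.40 in.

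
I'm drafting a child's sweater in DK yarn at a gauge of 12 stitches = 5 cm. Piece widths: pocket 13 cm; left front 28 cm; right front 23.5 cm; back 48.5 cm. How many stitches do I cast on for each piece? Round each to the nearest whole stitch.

Rate = 12/5 = 2.4 sts per cm.
pocket: 13 × 2.4 = 31.20 → 31.
left front: 28 × 2.4 = 67.20 → 67.
right front: 23.5 × 2.4 = 56.40 → 56.
back: 48.5 × 2.4 = 116.40 → 116.

pocket 31; left front 67; right front 56; back 116.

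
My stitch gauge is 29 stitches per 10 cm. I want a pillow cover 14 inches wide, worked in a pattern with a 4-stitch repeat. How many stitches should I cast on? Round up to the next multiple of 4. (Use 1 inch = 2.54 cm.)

14 in = 14 × 2.54 = 35.56 cm.
29 / 10 = 2.9 sts/cm.
35.56 × 2.9 = 103.12 sts.
→ 104.

Cast on 104 stitches.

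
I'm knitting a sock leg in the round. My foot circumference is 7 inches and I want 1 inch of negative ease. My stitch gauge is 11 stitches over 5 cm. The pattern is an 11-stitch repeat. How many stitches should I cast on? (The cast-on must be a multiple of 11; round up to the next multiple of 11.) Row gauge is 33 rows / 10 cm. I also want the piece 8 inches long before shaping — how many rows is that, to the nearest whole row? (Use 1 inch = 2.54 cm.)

Finished = 7 − 1 = 6 inches.
6 inches × 2.54 = 15.24 cm.
11/5 = 2.2 sts per cm; 15.24 × 2.2 = 33.53 sts.
Next multiple of 11 → 44.
8 inches = 20.32 cm; × 3.3 = 67.06 → 67 rows.

Cast on 44 stitches; work 67 rows.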